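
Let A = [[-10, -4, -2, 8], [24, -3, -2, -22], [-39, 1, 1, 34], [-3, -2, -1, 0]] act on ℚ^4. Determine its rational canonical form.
The invariant factors of A (the non-unit diagonal entries of the Smith normal form of xI - A over ℚ[x]) are x + 4, (x + 1)(x + 3)(x + 4), each dividing the next. The characteristic polynomial is their product, (x + 1)(x + 3)(x + 4)^2.

The rational canonical form is the block-diagonal matrix of companion matrices C(f_i):
R = [[-4, 0, 0, 0], [0, 0, 0, -12], [0, 1, 0, -19], [0, 0, 1, -8]].

R = [[-4, 0, 0, 0], [0, 0, 0, -12], [0, 1, 0, -19], [0, 0, 1, -8]]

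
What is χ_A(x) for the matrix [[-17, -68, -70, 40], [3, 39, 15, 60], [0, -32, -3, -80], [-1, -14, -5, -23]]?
xI - A = [[x + 17, 68, 70, -40], [-3, x - 39, -15, -60], [0, 32, x + 3, 80], [1, 14, 5, x + 23]].

Expanding det(xI - A) along the first row:
det(xI - A) = + (x + 17)·det([[x - 39, -15, -60], [32, x + 3, 80], [14, 5, x + 23]]) - (68)·det([[-3, -15, -60], [0, x + 3, 80], [1, 5, x + 23]]) + (70)·det([[-3, x - 39, -60], [0, 32, 80], [1, 14, x + 23]]) - (-40)·det([[-3, x - 39, -15], [0, 32, x + 3], [1, 14, 5]]).

Evaluating gives χ_A(x) = x^4 + 4x^3 - 2x^2 - 12x + 9 = (x - 1)^2(x + 3)^2.

χ_A(x) = (x - 1)^2(x + 3)^2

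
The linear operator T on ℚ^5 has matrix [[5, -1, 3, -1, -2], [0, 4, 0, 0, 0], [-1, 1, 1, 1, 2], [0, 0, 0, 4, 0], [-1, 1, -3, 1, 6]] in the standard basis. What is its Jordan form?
J = [[4, 1, 0, 0, 0], [0, 4, 0, 0, 0], [0, 0, 4, 0, 0], [0, 0, 0, 4, 0], [0, 0, 0, 0, 4]]

The characteristic polynomial is det(xI - A) = (x - 4)^5, so the eigenvalues are 4 (algebraic multiplicity 5).

For λ = 4: rank(A - 4I) = 1, rank((A - 4I)^2) = 0. The eigenspace has dimension 5 - 1 = 4, so there are 4 Jordan blocks; the rank sequence gives block sizes [2, 1, 1, 1].

Assembling the blocks gives the Jordan form J above.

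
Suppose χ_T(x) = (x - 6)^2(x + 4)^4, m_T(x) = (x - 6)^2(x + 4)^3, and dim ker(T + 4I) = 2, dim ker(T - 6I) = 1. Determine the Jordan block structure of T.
λ = -4: algebraic multiplicity 4 (exponent in χ_T), largest block size 3 (exponent in m_T), 2 blocks (geometric multiplicity). These force block sizes [3, 1].
λ = 6: algebraic multiplicity 2 (exponent in χ_T), largest block size 2 (exponent in m_T), 1 block (geometric multiplicity). This forces block sizes [2].

Jordan blocks: (-4, 3), (-4, 1), (6, 2)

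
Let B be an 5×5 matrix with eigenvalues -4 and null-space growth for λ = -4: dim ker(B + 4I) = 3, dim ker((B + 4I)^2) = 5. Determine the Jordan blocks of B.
λ = -4: successive nullity increments [3, 2] count blocks of size ≥ k; block sizes are [2, 2, 1].

Jordan blocks: (-4, 2), (-4, 2), (-4, 1)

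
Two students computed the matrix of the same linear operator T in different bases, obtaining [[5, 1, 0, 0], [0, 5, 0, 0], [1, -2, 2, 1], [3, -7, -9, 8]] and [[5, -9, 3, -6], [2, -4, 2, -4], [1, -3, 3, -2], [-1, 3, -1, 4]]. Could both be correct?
trace(A) = 20 but trace(B) = 8. The trace is a similarity invariant, so A and B are not similar.

No.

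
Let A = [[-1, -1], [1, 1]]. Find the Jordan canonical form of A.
The characteristic polynomial is det(xI - A) = x^2, so the eigenvalues are 0 (algebraic multiplicity 2).

For λ = 0: rank(A) = 1, rank(A^2) = 0. The eigenspace has dimension 2 - 1 = 1, so there is 1 Jordan block; the rank sequence gives block sizes [2].

Assembling the blocks gives the Jordan form J above.

J = [[0, 1], [0, 0]]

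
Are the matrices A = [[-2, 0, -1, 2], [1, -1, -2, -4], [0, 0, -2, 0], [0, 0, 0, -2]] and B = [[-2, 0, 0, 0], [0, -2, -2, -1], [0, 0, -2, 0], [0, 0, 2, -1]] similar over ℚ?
Both have characteristic polynomial (x + 1)(x + 2)^3, but the minimal polynomial of A is (x + 1)(x + 2)^2 while the minimal polynomial of B is (x + 1)(x + 2). The minimal polynomial is a similarity invariant, so A and B are not similar.

No.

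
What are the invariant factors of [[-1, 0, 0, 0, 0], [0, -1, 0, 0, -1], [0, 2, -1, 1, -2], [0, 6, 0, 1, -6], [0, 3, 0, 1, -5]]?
x + 1, (x + 1)^2(x + 2)^2

The Jordan structure of A has elementary divisors (x + 2)^2, (x + 1)^2, (x + 1). Arranging the block sizes at each eigenvalue in decreasing order and taking row products gives the invariant factors.

Invariant factors (smallest first, each dividing the next): x + 1, (x + 1)^2(x + 2)^2.

Check: the last factor (x + 1)^2(x + 2)^2 is the minimal polynomial, and the product (x + 1)^3(x + 2)^2 is the characteristic polynomial.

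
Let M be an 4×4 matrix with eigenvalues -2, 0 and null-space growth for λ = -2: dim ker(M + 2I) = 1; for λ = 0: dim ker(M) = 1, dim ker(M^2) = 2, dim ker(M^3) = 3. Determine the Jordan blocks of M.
Jordan blocks: (-2, 1), (0, 3)

λ = -2: successive nullity increments [1] count blocks of size ≥ k; block sizes are [1].
λ = 0: successive nullity increments [1, 1, 1] count blocks of size ≥ k; block sizes are [3].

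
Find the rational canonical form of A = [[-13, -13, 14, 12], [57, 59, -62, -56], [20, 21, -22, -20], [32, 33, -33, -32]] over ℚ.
The invariant factors of A (the non-unit diagonal entries of the Smith normal form of xI - A over ℚ[x]) are (x^2 + 4x + 2)^2, each dividing the next. The characteristic polynomial is their product, (x^2 + 4x + 2)^2.

The rational canonical form is the block-diagonal matrix of companion matrices C(f_i):
R = [[0, 0, 0, -4], [1, 0, 0, -16], [0, 1, 0, -20], [0, 0, 1, -8]].

Note the characteristic polynomial does not split into linear factors over ℚ, so A has no Jordan form over ℚ; the rational canonical form exists over any field.

R = [[0, 0, 0, -4], [1, 0, 0, -16], [0, 1, 0, -20], [0, 0, 1, -8]]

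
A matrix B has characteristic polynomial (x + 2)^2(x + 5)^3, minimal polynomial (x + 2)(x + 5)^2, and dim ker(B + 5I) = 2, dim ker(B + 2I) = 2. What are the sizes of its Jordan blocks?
Jordan blocks: (-5, 2), (-5, 1), (-2, 1), (-2, 1)

λ = -5: algebraic multiplicity 3 (exponent in χ_B), largest block size 2 (exponent in m_B), 2 blocks (geometric multiplicity). These force block sizes [2, 1].
λ = -2: algebraic multiplicity 2 (exponent in χ_B), largest block size 1 (exponent in m_B), 2 blocks (geometric multiplicity). These force block sizes [1, 1].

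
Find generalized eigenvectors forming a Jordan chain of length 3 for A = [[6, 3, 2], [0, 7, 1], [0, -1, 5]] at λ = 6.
v_1 = [[1, 0, 1]]^T, v_2 = [[2, 1, -1]]^T, v_3 = [[1, 0, 0]]^T

We seek v_1 ∈ ker((A - 6I)^3) \ ker((A - 6I)^2), then set v_{i+1} = (A - 6I) v_i.

One such chain is v_1 = [[1, 0, 1]]^T, v_2 = [[2, 1, -1]]^T, v_3 = [[1, 0, 0]]^T. Check: (A - 6I) v_3 = [[0, 0, 0]]^T = 0.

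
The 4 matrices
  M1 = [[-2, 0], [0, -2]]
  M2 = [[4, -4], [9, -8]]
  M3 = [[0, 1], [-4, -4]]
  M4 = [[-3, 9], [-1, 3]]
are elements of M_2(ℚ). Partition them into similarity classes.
Characteristic polynomials: χ_{M1} = (x + 2)^2, χ_{M2} = (x + 2)^2, χ_{M3} = (x + 2)^2, χ_{M4} = x^2.

{M1}: invariant factors x + 2, x + 2.

{M2, M3}: invariant factors (x + 2)^2.

{M4}: invariant factors x^2.

Matrices are similar if and only if their invariant-factor lists agree; the partition into similarity classes is {M1}, {M2, M3}, {M4}.

3 classes: {M1}, {M2, M3}, {M4}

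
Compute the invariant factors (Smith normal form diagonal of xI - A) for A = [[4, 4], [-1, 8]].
The Jordan structure of A has elementary divisors (x - 6)^2. Arranging the block sizes at each eigenvalue in decreasing order and taking row products gives the invariant factors.

Invariant factors (smallest first, each dividing the next): (x - 6)^2.

Check: the last factor (x - 6)^2 is the minimal polynomial, and the product (x - 6)^2 is the characteristic polynomial.

(x - 6)^2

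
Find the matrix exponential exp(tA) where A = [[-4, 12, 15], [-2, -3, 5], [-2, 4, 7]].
e^{tA} = [[(12*t - 5*e^{3*t} + 6)*e^{-t}, 12*t*e^{-t}, 15*(-2*t + e^{3*t} - 1)*e^{-t}], [-2*t*e^{-t}, (1 - 2*t)*e^{-t}, 5*t*e^{-t}], [2*(2*t - e^{3*t} + 1)*e^{-t}, 4*t*e^{-t}, (-10*t + 6*e^{3*t} - 5)*e^{-t}]]

A has Jordan form J = [[-1, 1, 0], [0, -1, 0], [0, 0, 2]] with A = PJP^{-1}, so e^{tA} = P e^{tJ} P^{-1}.

For a Jordan block J_k(λ), e^{tJ_k(λ)} = e^{λt} · (I + tN + t^2 N^2/2! + ... + t^{k-1} N^{k-1}/(k-1)!) where N is the nilpotent superdiagonal part.

Assembling the blocks and conjugating back gives the entries of e^{tA} as shown above.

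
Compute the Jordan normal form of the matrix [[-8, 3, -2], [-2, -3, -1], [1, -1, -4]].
J = [[-5, 1, 0], [0, -5, 1], [0, 0, -5]]

The characteristic polynomial is det(xI - A) = (x + 5)^3, so the eigenvalues are -5 (algebraic multiplicity 3).

For λ = -5: rank(A + 5I) = 2, rank((A + 5I)^2) = 1, rank((A + 5I)^3) = 0. The eigenspace has dimension 3 - 2 = 1, so there is 1 Jordan block; the rank sequence gives block sizes [3].

Assembling the blocks gives the Jordan form J above.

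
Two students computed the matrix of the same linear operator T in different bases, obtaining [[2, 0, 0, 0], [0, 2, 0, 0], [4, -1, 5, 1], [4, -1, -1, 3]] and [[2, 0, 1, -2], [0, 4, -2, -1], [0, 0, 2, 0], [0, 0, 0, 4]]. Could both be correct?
No.

Both have characteristic polynomial (x - 4)^2(x - 2)^2, but the minimal polynomial of A is (x - 4)^2(x - 2) while the minimal polynomial of B is (x - 4)^2(x - 2)^2. The minimal polynomial is a similarity invariant, so A and B are not similar.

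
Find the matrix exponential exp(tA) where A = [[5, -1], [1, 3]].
A has Jordan form J = [[4, 1], [0, 4]] with A = PJP^{-1}, so e^{tA} = P e^{tJ} P^{-1}.

For a Jordan block J_k(λ), e^{tJ_k(λ)} = e^{λt} · (I + tN + t^2 N^2/2! + ... + t^{k-1} N^{k-1}/(k-1)!) where N is the nilpotent superdiagonal part.

Assembling the blocks and conjugating back gives the entries of e^{tA} as shown above.

e^{tA} = [[(t + 1)*e^{4*t}, -t*e^{4*t}], [t*e^{4*t}, (1 - t)*e^{4*t}]]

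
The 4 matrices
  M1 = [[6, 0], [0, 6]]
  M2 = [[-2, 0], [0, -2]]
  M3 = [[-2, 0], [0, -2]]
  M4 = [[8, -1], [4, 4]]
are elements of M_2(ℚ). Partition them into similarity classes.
3 classes: {M1}, {M2, M3}, {M4}

Characteristic polynomials: χ_{M1} = (x - 6)^2, χ_{M2} = (x + 2)^2, χ_{M3} = (x + 2)^2, χ_{M4} = (x - 6)^2.

{M1}: invariant factors x - 6, x - 6.

{M2, M3}: invariant factors x + 2, x + 2.

{M4}: invariant factors (x - 6)^2.

Matrices are similar if and only if their invariant-factor lists agree; the partition into similarity classes is {M1}, {M2, M3}, {M4}.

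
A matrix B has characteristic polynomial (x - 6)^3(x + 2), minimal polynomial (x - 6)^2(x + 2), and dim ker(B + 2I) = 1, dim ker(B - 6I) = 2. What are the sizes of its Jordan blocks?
λ = -2: algebraic multiplicity 1 (exponent in χ_B), largest block size 1 (exponent in m_B), 1 block (geometric multiplicity). This forces block sizes [1].
λ = 6: algebraic multiplicity 3 (exponent in χ_B), largest block size 2 (exponent in m_B), 2 blocks (geometric multiplicity). These force block sizes [2, 1].

Jordan blocks: (-2, 1), (6, 2), (6, 1)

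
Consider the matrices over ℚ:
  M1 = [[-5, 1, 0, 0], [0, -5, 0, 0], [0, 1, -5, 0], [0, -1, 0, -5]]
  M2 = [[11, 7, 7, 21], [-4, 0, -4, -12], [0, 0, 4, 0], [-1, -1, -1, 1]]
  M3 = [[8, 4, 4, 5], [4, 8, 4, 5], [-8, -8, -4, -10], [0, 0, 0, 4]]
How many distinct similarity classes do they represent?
2 classes: {M1}, {M2, M3}

Characteristic polynomials: χ_{M1} = (x + 5)^4, χ_{M2} = (x - 4)^4, χ_{M3} = (x - 4)^4.

{M1}: invariant factors x + 5, x + 5, (x + 5)^2.

{M2, M3}: invariant factors x - 4, x - 4, (x - 4)^2.

Matrices are similar if and only if their invariant-factor lists agree; the partition into similarity classes is {M1}, {M2, M3}.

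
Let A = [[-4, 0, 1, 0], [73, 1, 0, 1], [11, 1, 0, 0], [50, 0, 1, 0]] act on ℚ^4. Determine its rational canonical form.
The invariant factors of A (the non-unit diagonal entries of the Smith normal form of xI - A over ℚ[x]) are (x + 3)^2(x^2 - 3x - 6), each dividing the next. The characteristic polynomial is their product, (x + 3)^2(x^2 - 3x - 6).

The rational canonical form is the block-diagonal matrix of companion matrices C(f_i):
R = [[0, 0, 0, 54], [1, 0, 0, 63], [0, 1, 0, 15], [0, 0, 1, -3]].

Note the characteristic polynomial does not split into linear factors over ℚ, so A has no Jordan form over ℚ; the rational canonical form exists over any field.

R = [[0, 0, 0, 54], [1, 0, 0, 63], [0, 1, 0, 15], [0, 0, 1, -3]]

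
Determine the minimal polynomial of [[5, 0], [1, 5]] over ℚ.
m_A(x) = (x - 5)^2

The characteristic polynomial factors as (x - 5)^2. The minimal polynomial is ∏(x - λ)^{k_λ} where k_λ is the size of the largest Jordan block at λ.

For λ = 5: rank(A - 5I) = 1, and the largest Jordan block has size 2 (the smallest k with rank((A - 5I)^k) = rank((A - 5I)^(k+1))).

So m_A(x) = (x - 5)^2.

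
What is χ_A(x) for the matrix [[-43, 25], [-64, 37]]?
χ_A(x) = (x + 3)^2

xI - A = [[x + 43, -25], [64, x - 37]].

Expanding det(xI - A) along the first row:
det(xI - A) = + (x + 43)·det([[x - 37]]) - (-25)·det([[64]]).

Evaluating gives χ_A(x) = x^2 + 6x + 9 = (x + 3)^2.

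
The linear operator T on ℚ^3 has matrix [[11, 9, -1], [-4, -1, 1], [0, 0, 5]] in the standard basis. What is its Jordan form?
The characteristic polynomial is det(xI - A) = (x - 5)^3, so the eigenvalues are 5 (algebraic multiplicity 3).

For λ = 5: rank(A - 5I) = 2, rank((A - 5I)^2) = 1, rank((A - 5I)^3) = 0. The eigenspace has dimension 3 - 2 = 1, so there is 1 Jordan block; the rank sequence gives block sizes [3].

Assembling the blocks gives the Jordan form J above.

J = [[5, 1, 0], [0, 5, 1], [0, 0, 5]]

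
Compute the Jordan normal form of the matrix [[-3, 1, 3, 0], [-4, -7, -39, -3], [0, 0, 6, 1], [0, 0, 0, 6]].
The characteristic polynomial is det(xI - A) = (x - 6)^2(x + 5)^2, so the eigenvalues are -5 (algebraic multiplicity 2), 6 (algebraic multiplicity 2).

For λ = -5: rank(A + 5I) = 3, rank((A + 5I)^2) = 2. The eigenspace has dimension 4 - 3 = 1, so there is 1 Jordan block; the rank sequence gives block sizes [2].

For λ = 6: rank(A - 6I) = 3, rank((A - 6I)^2) = 2. The eigenspace has dimension 4 - 3 = 1, so there is 1 Jordan block; the rank sequence gives block sizes [2].

Assembling the blocks gives the Jordan form J above.

J = [[-5, 1, 0, 0], [0, -5, 0, 0], [0, 0, 6, 1], [0, 0, 0, 6]]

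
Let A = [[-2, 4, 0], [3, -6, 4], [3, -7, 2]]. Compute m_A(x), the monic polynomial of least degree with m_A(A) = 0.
m_A(x) = (x + 2)^3

The characteristic polynomial factors as (x + 2)^3. The minimal polynomial is ∏(x - λ)^{k_λ} where k_λ is the size of the largest Jordan block at λ.

For λ = -2: rank(A + 2I) = 2, and the largest Jordan block has size 3 (the smallest k with rank((A + 2I)^k) = rank((A + 2I)^(k+1))).

So m_A(x) = (x + 2)^3.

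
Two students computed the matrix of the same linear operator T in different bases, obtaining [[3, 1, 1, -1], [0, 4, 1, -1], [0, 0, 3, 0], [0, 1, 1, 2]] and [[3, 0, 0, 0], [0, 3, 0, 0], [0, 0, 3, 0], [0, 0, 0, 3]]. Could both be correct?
No.

Both have characteristic polynomial (x - 3)^4, but the minimal polynomial of A is (x - 3)^2 while the minimal polynomial of B is x - 3. The minimal polynomial is a similarity invariant, so A and B are not similar.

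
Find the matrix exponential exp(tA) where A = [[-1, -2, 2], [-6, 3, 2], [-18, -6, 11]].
A has Jordan form J = [[3, 0, 0], [0, 5, 0], [0, 0, 5]] with A = PJP^{-1}, so e^{tA} = P e^{tJ} P^{-1}.

For a Jordan block J_k(λ), e^{tJ_k(λ)} = e^{λt} · (I + tN + t^2 N^2/2! + ... + t^{k-1} N^{k-1}/(k-1)!) where N is the nilpotent superdiagonal part.

Assembling the blocks and conjugating back gives the entries of e^{tA} as shown above.

e^{tA} = [[(3 - 2*e^{2*t})*e^{3*t}, -e^{5*t} + e^{3*t}, e^{5*t} - e^{3*t}], [3*(1 - e^{2*t})*e^{3*t}, e^{3*t}, e^{5*t} - e^{3*t}], [9*(1 - e^{2*t})*e^{3*t}, 3*(1 - e^{2*t})*e^{3*t}, (4*e^{2*t} - 3)*e^{3*t}]]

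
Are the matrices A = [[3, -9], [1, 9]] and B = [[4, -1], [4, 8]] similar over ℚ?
Yes.

Two matrices over a field are similar if and only if they have the same invariant factors.

Both A and B have characteristic polynomial (x - 6)^2 and minimal polynomial (x - 6)^2. Computing further, both have invariant factors (x - 6)^2. Hence A and B are similar.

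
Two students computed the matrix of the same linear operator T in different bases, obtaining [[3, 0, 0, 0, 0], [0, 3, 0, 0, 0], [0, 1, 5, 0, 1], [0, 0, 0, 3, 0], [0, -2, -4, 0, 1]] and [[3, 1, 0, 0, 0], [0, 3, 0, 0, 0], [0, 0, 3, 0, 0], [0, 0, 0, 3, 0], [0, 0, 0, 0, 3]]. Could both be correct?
Yes.

Two matrices over a field are similar if and only if they have the same invariant factors.

Both A and B have characteristic polynomial (x - 3)^5 and minimal polynomial (x - 3)^2. Computing further, both have invariant factors x - 3, x - 3, x - 3, (x - 3)^2. Hence A and B are similar.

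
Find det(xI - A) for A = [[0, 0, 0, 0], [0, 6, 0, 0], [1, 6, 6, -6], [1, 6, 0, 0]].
xI - A = [[x, 0, 0, 0], [0, x - 6, 0, 0], [-1, -6, x - 6, 6], [-1, -6, 0, x]].

Expanding det(xI - A) along the first row:
det(xI - A) = + (x)·det([[x - 6, 0, 0], [-6, x - 6, 6], [-6, 0, x]]) - (0)·det([[0, 0, 0], [-1, x - 6, 6], [-1, 0, x]]) + (0)·det([[0, x - 6, 0], [-1, -6, 6], [-1, -6, x]]) - (0)·det([[0, x - 6, 0], [-1, -6, x - 6], [-1, -6, 0]]).

Evaluating gives χ_A(x) = x^4 - 12x^3 + 36x^2 = x^2(x - 6)^2.

χ_A(x) = x^2(x - 6)^2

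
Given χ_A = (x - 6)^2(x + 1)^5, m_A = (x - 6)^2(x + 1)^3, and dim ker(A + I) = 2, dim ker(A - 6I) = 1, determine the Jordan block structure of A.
λ = -1: algebraic multiplicity 5 (exponent in χ_A), largest block size 3 (exponent in m_A), 2 blocks (geometric multiplicity). These force block sizes [3, 2].
λ = 6: algebraic multiplicity 2 (exponent in χ_A), largest block size 2 (exponent in m_A), 1 block (geometric multiplicity). This forces block sizes [2].

Jordan blocks: (-1, 3), (-1, 2), (6, 2)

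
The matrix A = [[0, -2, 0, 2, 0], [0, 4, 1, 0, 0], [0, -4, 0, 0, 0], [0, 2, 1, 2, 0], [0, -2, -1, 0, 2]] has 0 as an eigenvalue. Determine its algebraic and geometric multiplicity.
algebraic multiplicity 1, geometric multiplicity 1

The characteristic polynomial is x(x - 2)^4, so the factor x appears with exponent 1: the algebraic multiplicity is 1.

rank(A) = 4, so the eigenspace has dimension 5 - 4 = 1: the geometric multiplicity is 1.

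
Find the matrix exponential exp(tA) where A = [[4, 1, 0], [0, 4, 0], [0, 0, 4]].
A has Jordan form J = [[4, 1, 0], [0, 4, 0], [0, 0, 4]] with A = PJP^{-1}, so e^{tA} = P e^{tJ} P^{-1}.

For a Jordan block J_k(λ), e^{tJ_k(λ)} = e^{λt} · (I + tN + t^2 N^2/2! + ... + t^{k-1} N^{k-1}/(k-1)!) where N is the nilpotent superdiagonal part.

Assembling the blocks and conjugating back gives the entries of e^{tA} as shown above.

e^{tA} = [[e^{4*t}, t*e^{4*t}, 0], [0, e^{4*t}, 0], [0, 0, e^{4*t}]]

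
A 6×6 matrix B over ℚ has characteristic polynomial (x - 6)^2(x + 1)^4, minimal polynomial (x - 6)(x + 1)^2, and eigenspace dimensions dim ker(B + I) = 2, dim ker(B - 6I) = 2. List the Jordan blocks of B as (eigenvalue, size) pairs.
λ = -1: algebraic multiplicity 4 (exponent in χ_B), largest block size 2 (exponent in m_B), 2 blocks (geometric multiplicity). These force block sizes [2, 2].
λ = 6: algebraic multiplicity 2 (exponent in χ_B), largest block size 1 (exponent in m_B), 2 blocks (geometric multiplicity). These force block sizes [1, 1].

Jordan blocks: (-1, 2), (-1, 2), (6, 1), (6, 1)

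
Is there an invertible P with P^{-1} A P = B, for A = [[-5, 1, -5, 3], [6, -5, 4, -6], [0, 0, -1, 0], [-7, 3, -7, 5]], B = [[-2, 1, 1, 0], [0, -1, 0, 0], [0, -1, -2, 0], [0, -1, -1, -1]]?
Two matrices over a field are similar if and only if they have the same invariant factors.

Both A and B have characteristic polynomial (x + 1)^2(x + 2)^2 and minimal polynomial (x + 1)(x + 2)^2. Computing further, both have invariant factors x + 1, (x + 1)(x + 2)^2. Hence A and B are similar.

Yes.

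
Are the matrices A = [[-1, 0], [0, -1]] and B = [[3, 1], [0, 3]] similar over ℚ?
No.

trace(A) = -2 but trace(B) = 6. The trace is a similarity invariant, so A and B are not similar.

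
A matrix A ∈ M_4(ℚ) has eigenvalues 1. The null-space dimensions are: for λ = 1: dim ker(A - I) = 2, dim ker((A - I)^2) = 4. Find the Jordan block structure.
λ = 1: successive nullity increments [2, 2] count blocks of size ≥ k; block sizes are [2, 2].

Jordan blocks: (1, 2), (1, 2)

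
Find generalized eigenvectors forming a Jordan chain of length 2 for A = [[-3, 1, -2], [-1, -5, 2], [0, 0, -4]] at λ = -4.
v_1 = [[-2, 3, 0]]^T, v_2 = [[1, -1, 0]]^T

We seek v_1 ∈ ker((A + 4I)^2) \ ker(A + 4I), then set v_{i+1} = (A + 4I) v_i.

One such chain is v_1 = [[-2, 3, 0]]^T, v_2 = [[1, -1, 0]]^T. Check: (A + 4I) v_2 = [[0, 0, 0]]^T = 0.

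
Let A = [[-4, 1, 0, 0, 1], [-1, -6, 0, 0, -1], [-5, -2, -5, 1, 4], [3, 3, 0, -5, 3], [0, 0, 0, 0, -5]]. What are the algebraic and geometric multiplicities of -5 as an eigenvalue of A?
algebraic multiplicity 5, geometric multiplicity 3

The characteristic polynomial is (x + 5)^5, so the factor x + 5 appears with exponent 5: the algebraic multiplicity is 5.

rank(A + 5I) = 2, so the eigenspace has dimension 5 - 2 = 3: the geometric multiplicity is 3.

Since 3 < 5, A is not diagonalizable.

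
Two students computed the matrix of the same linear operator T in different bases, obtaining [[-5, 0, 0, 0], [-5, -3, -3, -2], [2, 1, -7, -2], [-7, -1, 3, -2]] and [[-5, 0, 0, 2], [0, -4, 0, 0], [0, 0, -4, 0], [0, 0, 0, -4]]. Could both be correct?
Both have characteristic polynomial (x + 4)^3(x + 5), but the minimal polynomial of A is (x + 4)^2(x + 5) while the minimal polynomial of B is (x + 4)(x + 5). The minimal polynomial is a similarity invariant, so A and B are not similar.

No.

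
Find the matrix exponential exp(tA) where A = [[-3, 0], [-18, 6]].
e^{tA} = [[e^{-3*t}, 0], [2*(1 - e^{9*t})*e^{-3*t}, e^{6*t}]]

A has Jordan form J = [[-3, 0], [0, 6]] with A = PJP^{-1}, so e^{tA} = P e^{tJ} P^{-1}.

For a Jordan block J_k(λ), e^{tJ_k(λ)} = e^{λt} · (I + tN + t^2 N^2/2! + ... + t^{k-1} N^{k-1}/(k-1)!) where N is the nilpotent superdiagonal part.

Assembling the blocks and conjugating back gives the entries of e^{tA} as shown above.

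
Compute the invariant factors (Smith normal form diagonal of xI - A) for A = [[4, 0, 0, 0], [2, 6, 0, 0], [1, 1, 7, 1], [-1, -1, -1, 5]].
The Jordan structure of A has elementary divisors (x - 4), (x - 6)^2, (x - 6). Arranging the block sizes at each eigenvalue in decreasing order and taking row products gives the invariant factors.

Invariant factors (smallest first, each dividing the next): x - 6, (x - 6)^2(x - 4).

Check: the last factor (x - 6)^2(x - 4) is the minimal polynomial, and the product (x - 6)^3(x - 4) is the characteristic polynomial.

x - 6, (x - 6)^2(x - 4)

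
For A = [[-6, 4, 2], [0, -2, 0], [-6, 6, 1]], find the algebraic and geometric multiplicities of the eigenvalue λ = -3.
algebraic multiplicity 1, geometric multiplicity 1

The characteristic polynomial is (x + 2)^2(x + 3), so the factor x + 3 appears with exponent 1: the algebraic multiplicity is 1.

rank(A + 3I) = 2, so the eigenspace has dimension 3 - 2 = 1: the geometric multiplicity is 1.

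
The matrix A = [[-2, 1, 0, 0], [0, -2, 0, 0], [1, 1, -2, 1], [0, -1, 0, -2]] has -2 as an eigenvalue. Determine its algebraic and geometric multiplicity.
The characteristic polynomial is (x + 2)^4, so the factor x + 2 appears with exponent 4: the algebraic multiplicity is 4.

rank(A + 2I) = 2, so the eigenspace has dimension 4 - 2 = 2: the geometric multiplicity is 2.

Since 2 < 4, A is not diagonalizable.

algebraic multiplicity 4, geometric multiplicity 2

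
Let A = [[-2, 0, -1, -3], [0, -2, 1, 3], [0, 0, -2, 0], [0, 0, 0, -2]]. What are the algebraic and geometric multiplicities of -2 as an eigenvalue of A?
algebraic multiplicity 4, geometric multiplicity 3

The characteristic polynomial is (x + 2)^4, so the factor x + 2 appears with exponent 4: the algebraic multiplicity is 4.

rank(A + 2I) = 1, so the eigenspace has dimension 4 - 1 = 3: the geometric multiplicity is 3.

Since 3 < 4, A is not diagonalizable.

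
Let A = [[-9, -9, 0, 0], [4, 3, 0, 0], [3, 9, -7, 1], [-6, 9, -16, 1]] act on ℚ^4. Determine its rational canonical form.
The invariant factors of A (the non-unit diagonal entries of the Smith normal form of xI - A over ℚ[x]) are (x + 3)^2, (x + 3)^2, each dividing the next. The characteristic polynomial is their product, (x + 3)^4.

The rational canonical form is the block-diagonal matrix of companion matrices C(f_i):
R = [[0, -9, 0, 0], [1, -6, 0, 0], [0, 0, 0, -9], [0, 0, 1, -6]].

R = [[0, -9, 0, 0], [1, -6, 0, 0], [0, 0, 0, -9], [0, 0, 1, -6]]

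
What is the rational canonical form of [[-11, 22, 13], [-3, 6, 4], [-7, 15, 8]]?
R = [[0, 0, 5], [1, 0, 9], [0, 1, 3]]

The invariant factors of A (the non-unit diagonal entries of the Smith normal form of xI - A over ℚ[x]) are (x - 5)(x + 1)^2, each dividing the next. The characteristic polynomial is their product, (x - 5)(x + 1)^2.

The rational canonical form is the block-diagonal matrix of companion matrices C(f_i):
R = [[0, 0, 5], [1, 0, 9], [0, 1, 3]].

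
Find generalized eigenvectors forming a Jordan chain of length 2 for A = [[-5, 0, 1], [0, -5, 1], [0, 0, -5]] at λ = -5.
We seek v_1 ∈ ker((A + 5I)^2) \ ker(A + 5I), then set v_{i+1} = (A + 5I) v_i.

One such chain is v_1 = [[0, 0, 1]]^T, v_2 = [[1, 1, 0]]^T. Check: (A + 5I) v_2 = [[0, 0, 0]]^T = 0.

v_1 = [[0, 0, 1]]^T, v_2 = [[1, 1, 0]]^T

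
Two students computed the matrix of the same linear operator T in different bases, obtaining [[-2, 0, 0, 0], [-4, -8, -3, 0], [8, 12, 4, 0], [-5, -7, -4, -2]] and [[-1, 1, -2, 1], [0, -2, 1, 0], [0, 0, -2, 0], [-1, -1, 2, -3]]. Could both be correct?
Yes.

Two matrices over a field are similar if and only if they have the same invariant factors.

Both A and B have characteristic polynomial (x + 2)^4 and minimal polynomial (x + 2)^3. Computing further, both have invariant factors x + 2, (x + 2)^3. Hence A and B are similar.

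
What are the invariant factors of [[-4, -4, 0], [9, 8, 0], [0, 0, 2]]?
The Jordan structure of A has elementary divisors (x - 2)^2, (x - 2). Arranging the block sizes at each eigenvalue in decreasing order and taking row products gives the invariant factors.

Invariant factors (smallest first, each dividing the next): x - 2, (x - 2)^2.

Check: the last factor (x - 2)^2 is the minimal polynomial, and the product (x - 2)^3 is the characteristic polynomial.

x - 2, (x - 2)^2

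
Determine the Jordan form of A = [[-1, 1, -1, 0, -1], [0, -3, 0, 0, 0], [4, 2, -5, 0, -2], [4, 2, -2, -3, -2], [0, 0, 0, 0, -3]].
J = [[-3, 1, 0, 0, 0], [0, -3, 0, 0, 0], [0, 0, -3, 0, 0], [0, 0, 0, -3, 0], [0, 0, 0, 0, -3]]

The characteristic polynomial is det(xI - A) = (x + 3)^5, so the eigenvalues are -3 (algebraic multiplicity 5).

For λ = -3: rank(A + 3I) = 1, rank((A + 3I)^2) = 0. The eigenspace has dimension 5 - 1 = 4, so there are 4 Jordan blocks; the rank sequence gives block sizes [2, 1, 1, 1].

Assembling the blocks gives the Jordan form J above.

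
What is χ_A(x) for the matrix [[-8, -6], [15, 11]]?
xI - A = [[x + 8, 6], [-15, x - 11]].

Expanding det(xI - A) along the first row:
det(xI - A) = + (x + 8)·det([[x - 11]]) - (6)·det([[-15]]).

Evaluating gives χ_A(x) = x^2 - 3x + 2 = (x - 2)(x - 1).

χ_A(x) = (x - 2)(x - 1)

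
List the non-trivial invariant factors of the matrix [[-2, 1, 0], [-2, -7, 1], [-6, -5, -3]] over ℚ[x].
(x + 4)^3

The Jordan structure of A has elementary divisors (x + 4)^3. Arranging the block sizes at each eigenvalue in decreasing order and taking row products gives the invariant factors.

Invariant factors (smallest first, each dividing the next): (x + 4)^3.

Check: the last factor (x + 4)^3 is the minimal polynomial, and the product (x + 4)^3 is the characteristic polynomial.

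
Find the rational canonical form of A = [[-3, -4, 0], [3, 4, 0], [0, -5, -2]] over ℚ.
R = [[0, 0, 0], [1, 0, 2], [0, 1, -1]]

The invariant factors of A (the non-unit diagonal entries of the Smith normal form of xI - A over ℚ[x]) are x(x - 1)(x + 2), each dividing the next. The characteristic polynomial is their product, x(x - 1)(x + 2).

The rational canonical form is the block-diagonal matrix of companion matrices C(f_i):
R = [[0, 0, 0], [1, 0, 2], [0, 1, -1]].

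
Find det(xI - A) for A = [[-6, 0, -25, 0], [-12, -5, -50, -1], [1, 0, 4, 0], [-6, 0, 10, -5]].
xI - A = [[x + 6, 0, 25, 0], [12, x + 5, 50, 1], [-1, 0, x - 4, 0], [6, 0, -10, x + 5]].

Expanding det(xI - A) along the first row:
det(xI - A) = + (x + 6)·det([[x + 5, 50, 1], [0, x - 4, 0], [0, -10, x + 5]]) - (0)·det([[12, 50, 1], [-1, x - 4, 0], [6, -10, x + 5]]) + (25)·det([[12, x + 5, 1], [-1, 0, 0], [6, 0, x + 5]]) - (0)·det([[12, x + 5, 50], [-1, 0, x - 4], [6, 0, -10]]).

Evaluating gives χ_A(x) = x^4 + 12x^3 + 46x^2 + 60x + 25 = (x + 1)^2(x + 5)^2.

χ_A(x) = (x + 1)^2(x + 5)^2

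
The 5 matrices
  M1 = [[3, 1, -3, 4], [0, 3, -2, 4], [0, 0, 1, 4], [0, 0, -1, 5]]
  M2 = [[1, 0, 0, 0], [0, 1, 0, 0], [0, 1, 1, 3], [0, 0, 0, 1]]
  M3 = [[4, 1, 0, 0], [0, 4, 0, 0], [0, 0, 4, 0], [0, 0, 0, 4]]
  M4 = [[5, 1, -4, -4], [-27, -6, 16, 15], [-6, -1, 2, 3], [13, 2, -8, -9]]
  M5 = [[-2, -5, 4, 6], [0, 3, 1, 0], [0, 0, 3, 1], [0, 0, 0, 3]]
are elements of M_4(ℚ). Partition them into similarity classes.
Characteristic polynomials: χ_{M1} = (x - 3)^4, χ_{M2} = (x - 1)^4, χ_{M3} = (x - 4)^4, χ_{M4} = (x + 2)^4, χ_{M5} = (x - 3)^3(x + 2).

{M1}: invariant factors (x - 3)^2, (x - 3)^2.

{M2}: invariant factors x - 1, x - 1, (x - 1)^2.

{M3}: invariant factors x - 4, x - 4, (x - 4)^2.

{M4}: invariant factors x + 2, (x + 2)^3.

{M5}: invariant factors (x - 3)^3(x + 2).

Matrices are similar if and only if their invariant-factor lists agree; the partition into similarity classes is {M1}, {M2}, {M3}, {M4}, {M5}.

5 classes: {M1}, {M2}, {M3}, {M4}, {M5}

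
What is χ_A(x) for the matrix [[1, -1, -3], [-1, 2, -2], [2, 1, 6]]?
χ_A(x) = (x - 3)^3

xI - A = [[x - 1, 1, 3], [1, x - 2, 2], [-2, -1, x - 6]].

Expanding det(xI - A) along the first row:
det(xI - A) = + (x - 1)·det([[x - 2, 2], [-1, x - 6]]) - (1)·det([[1, 2], [-2, x - 6]]) + (3)·det([[1, x - 2], [-2, -1]]).

Evaluating gives χ_A(x) = x^3 - 9x^2 + 27x - 27 = (x - 3)^3.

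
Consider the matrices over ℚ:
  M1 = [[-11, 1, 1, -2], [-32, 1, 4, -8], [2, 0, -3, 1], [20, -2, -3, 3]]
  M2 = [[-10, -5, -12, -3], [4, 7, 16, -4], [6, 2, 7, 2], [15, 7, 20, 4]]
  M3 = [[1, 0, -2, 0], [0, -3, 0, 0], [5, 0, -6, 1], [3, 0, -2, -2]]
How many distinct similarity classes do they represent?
Characteristic polynomials: χ_{M1} = (x + 2)^2(x + 3)^2, χ_{M2} = (x - 3)^3(x + 1), χ_{M3} = (x + 2)^2(x + 3)^2.

{M1}: invariant factors (x + 2)^2(x + 3)^2.

{M2}: invariant factors x - 3, (x - 3)^2(x + 1).

{M3}: invariant factors x + 3, (x + 2)^2(x + 3).

Matrices are similar if and only if their invariant-factor lists agree; the partition into similarity classes is {M1}, {M2}, {M3}.

3 classes: {M1}, {M2}, {M3}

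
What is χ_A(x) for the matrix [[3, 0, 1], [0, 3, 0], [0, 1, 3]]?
xI - A = [[x - 3, 0, -1], [0, x - 3, 0], [0, -1, x - 3]].

Expanding det(xI - A) along the first row:
det(xI - A) = + (x - 3)·det([[x - 3, 0], [-1, x - 3]]) - (0)·det([[0, 0], [0, x - 3]]) + (-1)·det([[0, x - 3], [0, -1]]).

Evaluating gives χ_A(x) = x^3 - 9x^2 + 27x - 27 = (x - 3)^3.

χ_A(x) = (x - 3)^3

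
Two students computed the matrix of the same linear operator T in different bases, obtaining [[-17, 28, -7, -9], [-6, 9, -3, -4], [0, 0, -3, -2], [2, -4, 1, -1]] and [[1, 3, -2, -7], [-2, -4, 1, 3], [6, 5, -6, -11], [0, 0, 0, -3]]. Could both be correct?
Yes.

Two matrices over a field are similar if and only if they have the same invariant factors.

Both A and B have characteristic polynomial (x + 3)^4 and minimal polynomial (x + 3)^3. Computing further, both have invariant factors x + 3, (x + 3)^3. Hence A and B are similar.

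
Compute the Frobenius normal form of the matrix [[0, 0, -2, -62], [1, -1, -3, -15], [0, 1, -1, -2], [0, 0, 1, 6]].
R = [[0, 0, 0, -50], [1, 0, 0, 5], [0, 1, 0, 6], [0, 0, 1, 4]]

The invariant factors of A (the non-unit diagonal entries of the Smith normal form of xI - A over ℚ[x]) are (x - 5)(x - 2)(x^2 + 3x + 5), each dividing the next. The characteristic polynomial is their product, (x - 5)(x - 2)(x^2 + 3x + 5).

The rational canonical form is the block-diagonal matrix of companion matrices C(f_i):
R = [[0, 0, 0, -50], [1, 0, 0, 5], [0, 1, 0, 6], [0, 0, 1, 4]].

Note the characteristic polynomial does not split into linear factors over ℚ, so A has no Jordan form over ℚ; the rational canonical form exists over any field.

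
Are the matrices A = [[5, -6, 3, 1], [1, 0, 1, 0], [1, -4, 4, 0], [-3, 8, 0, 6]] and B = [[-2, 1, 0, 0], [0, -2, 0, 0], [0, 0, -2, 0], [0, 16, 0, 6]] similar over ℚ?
No.

trace(A) = 15 but trace(B) = 0. The trace is a similarity invariant, so A and B are not similar.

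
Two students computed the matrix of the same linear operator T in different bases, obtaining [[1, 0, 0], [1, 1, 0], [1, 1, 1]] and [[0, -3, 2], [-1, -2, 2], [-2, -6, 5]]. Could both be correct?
Both have characteristic polynomial (x - 1)^3, but the minimal polynomial of A is (x - 1)^3 while the minimal polynomial of B is (x - 1)^2. The minimal polynomial is a similarity invariant, so A and B are not similar.

No.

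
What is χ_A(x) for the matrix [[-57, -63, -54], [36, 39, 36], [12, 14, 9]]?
xI - A = [[x + 57, 63, 54], [-36, x - 39, -36], [-12, -14, x - 9]].

Expanding det(xI - A) along the first row:
det(xI - A) = + (x + 57)·det([[x - 39, -36], [-14, x - 9]]) - (63)·det([[-36, -36], [-12, x - 9]]) + (54)·det([[-36, x - 39], [-12, -14]]).

Evaluating gives χ_A(x) = x^3 + 9x^2 + 27x + 27 = (x + 3)^3.

χ_A(x) = (x + 3)^3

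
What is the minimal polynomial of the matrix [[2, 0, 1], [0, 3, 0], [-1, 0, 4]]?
m_A(x) = (x - 3)^2

The characteristic polynomial factors as (x - 3)^3. The minimal polynomial is ∏(x - λ)^{k_λ} where k_λ is the size of the largest Jordan block at λ.

For λ = 3: rank(A - 3I) = 1, and the largest Jordan block has size 2 (the smallest k with rank((A - 3I)^k) = rank((A - 3I)^(k+1))).

So m_A(x) = (x - 3)^2.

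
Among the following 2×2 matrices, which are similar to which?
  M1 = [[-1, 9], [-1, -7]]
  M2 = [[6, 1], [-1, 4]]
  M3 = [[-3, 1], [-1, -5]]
Characteristic polynomials: χ_{M1} = (x + 4)^2, χ_{M2} = (x - 5)^2, χ_{M3} = (x + 4)^2.

{M1, M3}: invariant factors (x + 4)^2.

{M2}: invariant factors (x - 5)^2.

Matrices are similar if and only if their invariant-factor lists agree; the partition into similarity classes is {M1, M3}, {M2}.

2 classes: {M1, M3}, {M2}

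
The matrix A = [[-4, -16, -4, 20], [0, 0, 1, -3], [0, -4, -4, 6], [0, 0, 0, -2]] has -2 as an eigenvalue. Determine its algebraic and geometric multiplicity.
algebraic multiplicity 3, geometric multiplicity 2

The characteristic polynomial is (x + 2)^3(x + 4), so the factor x + 2 appears with exponent 3: the algebraic multiplicity is 3.

rank(A + 2I) = 2, so the eigenspace has dimension 4 - 2 = 2: the geometric multiplicity is 2.

Since 2 < 3, A is not diagonalizable.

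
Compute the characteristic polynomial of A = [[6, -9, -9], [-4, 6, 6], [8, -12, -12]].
χ_A(x) = x^3

xI - A = [[x - 6, 9, 9], [4, x - 6, -6], [-8, 12, x + 12]].

Expanding det(xI - A) along the first row:
det(xI - A) = + (x - 6)·det([[x - 6, -6], [12, x + 12]]) - (9)·det([[4, -6], [-8, x + 12]]) + (9)·det([[4, x - 6], [-8, 12]]).

Evaluating gives χ_A(x) = x^3.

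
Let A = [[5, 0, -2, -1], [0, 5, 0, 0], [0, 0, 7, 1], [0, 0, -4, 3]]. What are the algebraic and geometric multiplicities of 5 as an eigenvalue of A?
The characteristic polynomial is (x - 5)^4, so the factor x - 5 appears with exponent 4: the algebraic multiplicity is 4.

rank(A - 5I) = 1, so the eigenspace has dimension 4 - 1 = 3: the geometric multiplicity is 3.

Since 3 < 4, A is not diagonalizable.

algebraic multiplicity 4, geometric multiplicity 3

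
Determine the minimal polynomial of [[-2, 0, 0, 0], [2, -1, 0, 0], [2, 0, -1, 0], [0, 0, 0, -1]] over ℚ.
m_A(x) = (x + 1)(x + 2)

The characteristic polynomial factors as (x + 1)^3(x + 2). The minimal polynomial is ∏(x - λ)^{k_λ} where k_λ is the size of the largest Jordan block at λ.

For λ = -2: rank(A + 2I) = 3, and the largest Jordan block has size 1 (the smallest k with rank((A + 2I)^k) = rank((A + 2I)^(k+1))).
For λ = -1: rank(A + I) = 1, and the largest Jordan block has size 1 (the smallest k with rank((A + I)^k) = rank((A + I)^(k+1))).

So m_A(x) = (x + 1)(x + 2).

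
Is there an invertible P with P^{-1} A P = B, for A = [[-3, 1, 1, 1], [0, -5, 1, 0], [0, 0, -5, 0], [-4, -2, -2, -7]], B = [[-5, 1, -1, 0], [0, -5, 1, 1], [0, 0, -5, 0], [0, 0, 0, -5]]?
Two matrices over a field are similar if and only if they have the same invariant factors.

Both A and B have characteristic polynomial (x + 5)^4 and minimal polynomial (x + 5)^3. Computing further, both have invariant factors x + 5, (x + 5)^3. Hence A and B are similar.

Yes.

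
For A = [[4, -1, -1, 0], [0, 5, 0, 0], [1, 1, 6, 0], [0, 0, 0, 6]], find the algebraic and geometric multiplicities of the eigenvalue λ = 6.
The characteristic polynomial is (x - 6)(x - 5)^3, so the factor x - 6 appears with exponent 1: the algebraic multiplicity is 1.

rank(A - 6I) = 3, so the eigenspace has dimension 4 - 3 = 1: the geometric multiplicity is 1.

algebraic multiplicity 1, geometric multiplicity 1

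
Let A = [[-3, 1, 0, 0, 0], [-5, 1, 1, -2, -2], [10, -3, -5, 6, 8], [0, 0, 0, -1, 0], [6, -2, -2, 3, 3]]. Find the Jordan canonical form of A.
The characteristic polynomial is det(xI - A) = (x + 1)^5, so the eigenvalues are -1 (algebraic multiplicity 5).

For λ = -1: rank(A + I) = 3, rank((A + I)^2) = 1, rank((A + I)^3) = 0. The eigenspace has dimension 5 - 3 = 2, so there are 2 Jordan blocks; the rank sequence gives block sizes [3, 2].

Assembling the blocks gives the Jordan form J above.

J = [[-1, 1, 0, 0, 0], [0, -1, 1, 0, 0], [0, 0, -1, 0, 0], [0, 0, 0, -1, 1], [0, 0, 0, 0, -1]]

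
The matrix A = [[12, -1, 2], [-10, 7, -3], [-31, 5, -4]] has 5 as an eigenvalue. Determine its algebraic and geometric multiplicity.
The characteristic polynomial is (x - 5)^3, so the factor x - 5 appears with exponent 3: the algebraic multiplicity is 3.

rank(A - 5I) = 2, so the eigenspace has dimension 3 - 2 = 1: the geometric multiplicity is 1.

Since 1 < 3, A is not diagonalizable.

algebraic multiplicity 3, geometric multiplicity 1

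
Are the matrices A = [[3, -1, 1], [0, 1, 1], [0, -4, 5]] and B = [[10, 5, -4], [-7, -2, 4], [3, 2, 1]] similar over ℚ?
Two matrices over a field are similar if and only if they have the same invariant factors.

Both A and B have characteristic polynomial (x - 3)^3 and minimal polynomial (x - 3)^3. Computing further, both have invariant factors (x - 3)^3. Hence A and B are similar.

Yes.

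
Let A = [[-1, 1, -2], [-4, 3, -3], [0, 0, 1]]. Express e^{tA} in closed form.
e^{tA} = [[(1 - 2*t)*e^{t}, t*e^{t}, t*(t - 4)*e^{t}/2], [-4*t*e^{t}, (2*t + 1)*e^{t}, t*(t - 3)*e^{t}], [0, 0, e^{t}]]

A has Jordan form J = [[1, 1, 0], [0, 1, 1], [0, 0, 1]] with A = PJP^{-1}, so e^{tA} = P e^{tJ} P^{-1}.

For a Jordan block J_k(λ), e^{tJ_k(λ)} = e^{λt} · (I + tN + t^2 N^2/2! + ... + t^{k-1} N^{k-1}/(k-1)!) where N is the nilpotent superdiagonal part.

Assembling the blocks and conjugating back gives the entries of e^{tA} as shown above.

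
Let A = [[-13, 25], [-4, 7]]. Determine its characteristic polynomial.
xI - A = [[x + 13, -25], [4, x - 7]].

Expanding det(xI - A) along the first row:
det(xI - A) = + (x + 13)·det([[x - 7]]) - (-25)·det([[4]]).

Evaluating gives χ_A(x) = x^2 + 6x + 9 = (x + 3)^2.

χ_A(x) = (x + 3)^2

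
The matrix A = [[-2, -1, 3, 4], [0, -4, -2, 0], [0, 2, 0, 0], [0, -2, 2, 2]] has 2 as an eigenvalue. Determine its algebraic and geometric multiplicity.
The characteristic polynomial is (x - 2)(x + 2)^3, so the factor x - 2 appears with exponent 1: the algebraic multiplicity is 1.

rank(A - 2I) = 3, so the eigenspace has dimension 4 - 3 = 1: the geometric multiplicity is 1.

algebraic multiplicity 1, geometric multiplicity 1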